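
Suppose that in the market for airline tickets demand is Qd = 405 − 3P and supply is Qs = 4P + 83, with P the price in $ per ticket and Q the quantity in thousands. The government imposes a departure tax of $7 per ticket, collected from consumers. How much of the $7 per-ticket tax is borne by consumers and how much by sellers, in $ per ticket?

Consumers bear $4 per ticket; sellers bear $3 per ticket.

Without the tax, 405 − 3P = 4P + 83 gives 7P = 322, so P* = $46 and Q* = 267.
With the tax collected from consumers, demand (in seller-price terms) shifts: Qd = 405 − 3(P + 7).
Solving gives Q = 255 with consumers paying $50 and sellers receiving $43 (the $7 wedge).
Burden on consumers: $4; on sellers: $3. (They sum to $7.)
The less price-elastic side of the market bears the larger share of a per-unit tax.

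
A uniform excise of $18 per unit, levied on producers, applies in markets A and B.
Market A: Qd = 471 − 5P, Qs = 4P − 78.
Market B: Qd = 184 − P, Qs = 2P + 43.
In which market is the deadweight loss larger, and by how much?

Market A, by $252.

Market A: pre-tax P* = $61, Q* = 166; post-tax Q = 126; deadweight loss = $360.
Market B: pre-tax P* = $47, Q* = 137; post-tax Q = 125; deadweight loss = $108.
Difference: $360 vs $108 → market A is larger by $252.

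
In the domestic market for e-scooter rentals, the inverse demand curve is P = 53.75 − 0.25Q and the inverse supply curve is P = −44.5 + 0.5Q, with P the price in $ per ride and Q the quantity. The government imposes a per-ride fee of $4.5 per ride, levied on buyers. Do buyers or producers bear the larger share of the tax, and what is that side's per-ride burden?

Rewrite in direct form: Qd = 215 − 4P and Qs = 2P + 89.
Before the tax: set 215 − 4P = 2P + 89 → P* = $21, Q* = 131.
With the tax collected from buyers, demand (in seller-price terms) shifts: Qd = 215 − 4(P + 4.5).
New equilibrium: buyers pay $22.5, producers receive $18, Q = 125. (Wedge: Pb − Ps = 4.5.)
Per-ride burden: buyers $1.5, producers $3.
Producers take the larger share because supply is less price-elastic here (demand slope 4 vs supply slope 2).
The less price-elastic side of the market bears the larger share of a per-unit tax.

Producers bear the larger share: $3 per ride.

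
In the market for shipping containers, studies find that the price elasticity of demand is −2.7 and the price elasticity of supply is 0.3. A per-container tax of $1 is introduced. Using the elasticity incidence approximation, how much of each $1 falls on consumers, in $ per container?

Consumers bear ≈ $0.1 per container.

Incidence ratio: consumers' share ≈ εs / (εs + |εd|) = 0.3 / (0.3 + 2.7) = 0.1.
So consumers bear ≈ 0.1 × $1 = $0.1; suppliers bear $0.9.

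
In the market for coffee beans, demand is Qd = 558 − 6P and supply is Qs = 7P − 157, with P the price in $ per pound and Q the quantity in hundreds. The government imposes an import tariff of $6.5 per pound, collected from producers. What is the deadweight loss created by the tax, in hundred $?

Deadweight loss = $68.25 hundred.

Without the tax, 558 − 6P = 7P − 157 gives 13P = 715, so P* = $55 and Q* = 228.
With the tax collected from producers, supply shifts: Qs = 7(P − 6.5) − 157.
Solving gives Q = 207 with consumers paying $58.5 and producers receiving $52 (the $6.5 wedge).
Quantity falls by |ΔQ| = |228 − 207| = 21.
DWL = ½ · t · |ΔQ| = ½ · 6.5 · 21 = $68.25.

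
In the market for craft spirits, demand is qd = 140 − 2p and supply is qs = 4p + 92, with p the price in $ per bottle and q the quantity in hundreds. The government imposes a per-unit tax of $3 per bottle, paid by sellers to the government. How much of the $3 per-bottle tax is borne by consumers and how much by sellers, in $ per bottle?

Before the tax: set 140 − 2p = 4p + 92 → p* = $8, q* = 124.
With the tax collected from sellers, supply shifts: qs = 4(p − 3) + 92.
Solving gives q = 120 with consumers paying $10 and sellers receiving $7 (the $3 wedge).
Burden on consumers: $2; on sellers: $1. (They sum to $3.)
The less price-elastic side of the market bears the larger share of a per-unit tax.

Consumers bear $2 per bottle; sellers bear $1 per bottle.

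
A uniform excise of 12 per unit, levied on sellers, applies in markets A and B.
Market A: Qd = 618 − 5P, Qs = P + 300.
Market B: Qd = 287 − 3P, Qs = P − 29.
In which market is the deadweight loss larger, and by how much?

Market A: pre-tax P* = 53, Q* = 353; post-tax Q = 343; deadweight loss = 60.
Market B: pre-tax P* = 79, Q* = 50; post-tax Q = 41; deadweight loss = 54.
Difference: 60 vs 54 → market A is larger by 6.

Market A, by 6.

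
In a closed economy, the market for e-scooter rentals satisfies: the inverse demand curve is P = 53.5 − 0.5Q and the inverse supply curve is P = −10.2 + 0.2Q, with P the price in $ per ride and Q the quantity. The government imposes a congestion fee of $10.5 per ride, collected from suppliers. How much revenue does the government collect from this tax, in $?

Rewrite in direct form: Qd = 107 − 2P and Qs = 5P + 51.
Without the tax, 107 − 2P = 5P + 51 gives 7P = 56, so P* = $8 and Q* = 91.
With the tax collected from suppliers, supply shifts: Qs = 5(P − 10.5) + 51.
Solving gives Q = 76 with buyers paying $15.5 and suppliers receiving $5 (the $10.5 wedge).
Revenue = t · Q = 10.5 · 76 = $798.

Tax revenue = $798.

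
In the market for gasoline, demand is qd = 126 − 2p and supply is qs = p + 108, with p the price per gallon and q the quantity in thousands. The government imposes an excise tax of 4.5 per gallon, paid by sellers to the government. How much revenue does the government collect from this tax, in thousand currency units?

Without the tax, 126 − 2p = p + 108 gives 3p = 18, so p* = 6 and q* = 114.
With the tax collected from sellers, supply shifts: qs = (p − 4.5) + 108.
Solving gives q = 111 with consumers paying 7.5 and sellers receiving 3 (the 4.5 wedge).
Revenue = t · Q = 4.5 · 111 = 499.5.

Tax revenue = 499.5 thousand.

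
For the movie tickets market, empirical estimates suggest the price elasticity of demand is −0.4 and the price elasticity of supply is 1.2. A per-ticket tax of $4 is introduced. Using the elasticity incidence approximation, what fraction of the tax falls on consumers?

Incidence ratio: consumers' share ≈ εs / (εs + |εd|) = 1.2 / (1.2 + 0.4) = 0.75.
Supply is the more elastic side, so consumers bear the larger share.

Consumers' share ≈ 0.75.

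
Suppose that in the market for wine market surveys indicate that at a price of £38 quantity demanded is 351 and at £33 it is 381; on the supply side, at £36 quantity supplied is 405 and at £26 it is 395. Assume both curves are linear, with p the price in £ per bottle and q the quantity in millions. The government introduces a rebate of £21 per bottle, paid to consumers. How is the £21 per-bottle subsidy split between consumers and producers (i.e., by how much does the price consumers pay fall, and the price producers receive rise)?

Demand slope: (381 − 351)/(33 − 38) = -6, so qd = 579 − 6p.
Supply slope: (395 − 405)/(26 − 36) = 1, so qs = p + 369.
Without the subsidy, 579 − 6p = p + 369 gives 7p = 210, so p* = £30 and q* = 399.
With a per-unit subsidy paid to consumers, each effectively pays p − 21, so demand becomes qd = 579 − 6(p − 21).
Solving gives q = 417 with consumers paying £27 and producers receiving £48 (the £21 wedge).
Gain to consumers: £3; to producers: £18. (They sum to £21.)

Consumers gain £3 per bottle; producers gain £18 per bottle.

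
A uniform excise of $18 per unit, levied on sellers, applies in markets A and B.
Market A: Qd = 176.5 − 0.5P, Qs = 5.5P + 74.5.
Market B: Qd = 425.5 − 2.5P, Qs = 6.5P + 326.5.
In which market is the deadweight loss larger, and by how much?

Market B, by $218.25.

Market A: pre-tax P* = $17, Q* = 168; post-tax Q = 159.75; deadweight loss = $74.25.
Market B: pre-tax P* = $11, Q* = 398; post-tax Q = 365.5; deadweight loss = $292.5.
Difference: $74.25 vs $292.5 → market B is larger by $218.25.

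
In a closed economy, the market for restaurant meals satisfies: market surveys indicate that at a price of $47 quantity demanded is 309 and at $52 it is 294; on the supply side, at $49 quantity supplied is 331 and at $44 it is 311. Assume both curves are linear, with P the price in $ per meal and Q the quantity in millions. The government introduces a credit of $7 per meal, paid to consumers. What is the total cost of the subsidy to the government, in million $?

Demand slope: (294 − 309)/(52 − 47) = -3, so Qd = 450 − 3P.
Supply slope: (311 − 331)/(44 − 49) = 4, so Qs = 4P + 135.
Before the subsidy: set 450 − 3P = 4P + 135 → P* = $45, Q* = 315.
With a per-unit subsidy paid to consumers, each effectively pays P − 7, so demand becomes Qd = 450 − 3(P − 7).
New equilibrium: consumers pay $41, suppliers receive $48, Q = 327. (Wedge: Pb − Ps = −7.)
Outlay = t · Q = 7 · 327 = $2289.

Government outlay = $2289 million.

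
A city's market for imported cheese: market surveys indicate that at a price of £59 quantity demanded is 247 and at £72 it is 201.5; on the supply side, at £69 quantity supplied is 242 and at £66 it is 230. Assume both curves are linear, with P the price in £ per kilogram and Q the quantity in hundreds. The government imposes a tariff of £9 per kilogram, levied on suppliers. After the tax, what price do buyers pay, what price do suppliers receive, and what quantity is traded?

Demand slope: (201.5 − 247)/(72 − 59) = -3.5, so Qd = 453.5 − 3.5P.
Supply slope: (230 − 242)/(66 − 69) = 4, so Qs = 4P − 34.
Without the tax, 453.5 − 3.5P = 4P − 34 gives 7.5P = 487.5, so P* = £65 and Q* = 226.
With the tax collected from suppliers, supply shifts: Qs = 4(P − 9) − 34.
New equilibrium: buyers pay £69.8, suppliers receive £60.8, Q = 209.2. (Wedge: Pb − Ps = 9.)
The less price-elastic side of the market bears the larger share of a per-unit tax.

Buyers pay £69.8; suppliers receive £60.8; quantity = 209.2.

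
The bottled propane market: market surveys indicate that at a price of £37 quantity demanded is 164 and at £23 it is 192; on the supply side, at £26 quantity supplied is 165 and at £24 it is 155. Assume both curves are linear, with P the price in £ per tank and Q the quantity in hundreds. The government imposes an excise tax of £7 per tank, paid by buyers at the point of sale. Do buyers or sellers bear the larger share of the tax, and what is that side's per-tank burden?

Demand slope: (192 − 164)/(23 − 37) = -2, so Qd = 238 − 2P.
Supply slope: (155 − 165)/(24 − 26) = 5, so Qs = 5P + 35.
Without the tax, 238 − 2P = 5P + 35 gives 7P = 203, so P* = £29 and Q* = 180.
With the tax collected from buyers, demand (in seller-price terms) shifts: Qd = 238 − 2(P + 7).
New equilibrium: buyers pay £34, sellers receive £27, Q = 170. (Wedge: Pb − Ps = 7.)
Per-tank burden: buyers £5, sellers £2.
Buyers take the larger share because demand is less price-elastic here (demand slope 2 vs supply slope 5).
The less price-elastic side of the market bears the larger share of a per-unit tax.

Buyers bear the larger share: £5 per tank.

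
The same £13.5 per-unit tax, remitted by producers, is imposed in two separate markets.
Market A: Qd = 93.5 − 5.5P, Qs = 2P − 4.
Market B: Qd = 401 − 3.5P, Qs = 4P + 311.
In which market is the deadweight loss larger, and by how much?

Market B, by £36.45.

Market A: pre-tax P* = £13, Q* = 22; post-tax Q = 2.2; deadweight loss = £133.65.
Market B: pre-tax P* = £12, Q* = 359; post-tax Q = 333.8; deadweight loss = £170.1.
Difference: £133.65 vs £170.1 → market B is larger by £36.45.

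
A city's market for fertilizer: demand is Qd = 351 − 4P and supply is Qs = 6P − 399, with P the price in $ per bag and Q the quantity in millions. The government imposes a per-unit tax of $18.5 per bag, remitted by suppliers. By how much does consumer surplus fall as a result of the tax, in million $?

Consumer surplus falls by $319.68 million.

Before the tax: set 351 − 4P = 6P − 399 → P* = $75, Q* = 51.
With the tax collected from suppliers, supply shifts: Qs = 6(P − 18.5) − 399.
Solving gives Q = 6.6 with consumers paying $86.1 and suppliers receiving $67.6 (the $18.5 wedge).
ΔCS is the trapezoid between Q = 6.6 and Q = 51 of height $11.1: ½ · (51 + 6.6) · 11.1 = $319.68.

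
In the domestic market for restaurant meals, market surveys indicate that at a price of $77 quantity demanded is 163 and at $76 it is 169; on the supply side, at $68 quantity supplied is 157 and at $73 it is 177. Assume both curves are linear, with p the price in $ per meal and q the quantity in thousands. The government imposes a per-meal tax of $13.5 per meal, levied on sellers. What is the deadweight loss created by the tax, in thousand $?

Demand slope: (169 − 163)/(76 − 77) = -6, so qd = 625 − 6p.
Supply slope: (177 − 157)/(73 − 68) = 4, so qs = 4p − 115.
Before the tax: set 625 − 6p = 4p − 115 → p* = $74, q* = 181.
With the tax collected from sellers, supply shifts: qs = 4(p − 13.5) − 115.
New equilibrium: buyers pay $79.4, sellers receive $65.9, q = 148.6. (Wedge: pb − ps = 13.5.)
Quantity falls by |ΔQ| = |181 − 148.6| = 32.4.
DWL = ½ · t · |ΔQ| = ½ · 13.5 · 32.4 = $218.7.

Deadweight loss = $218.7 thousand.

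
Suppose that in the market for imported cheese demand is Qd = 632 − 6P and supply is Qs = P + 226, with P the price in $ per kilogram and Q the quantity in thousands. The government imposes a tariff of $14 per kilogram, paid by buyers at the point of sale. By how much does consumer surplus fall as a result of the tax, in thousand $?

Without the tax, 632 − 6P = P + 226 gives 7P = 406, so P* = $58 and Q* = 284.
With the tax collected from buyers, demand (in seller-price terms) shifts: Qd = 632 − 6(P + 14).
Solving gives Q = 272 with buyers paying $60 and sellers receiving $46 (the $14 wedge).
ΔCS is the trapezoid between Q = 272 and Q = 284 of height $2: ½ · (284 + 272) · 2 = $556.

Consumer surplus falls by $556 thousand.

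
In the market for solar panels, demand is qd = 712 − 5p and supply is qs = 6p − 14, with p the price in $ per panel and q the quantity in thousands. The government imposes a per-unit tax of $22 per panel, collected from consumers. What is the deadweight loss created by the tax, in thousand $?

Deadweight loss = $660 thousand.

Before the tax: set 712 − 5p = 6p − 14 → p* = $66, q* = 382.
With the tax collected from consumers, demand (in seller-price terms) shifts: qd = 712 − 5(p + 22).
Solving gives q = 322 with consumers paying $78 and suppliers receiving $56 (the $22 wedge).
Quantity falls by |ΔQ| = |382 − 322| = 60.
DWL = ½ · t · |ΔQ| = ½ · 22 · 60 = $660.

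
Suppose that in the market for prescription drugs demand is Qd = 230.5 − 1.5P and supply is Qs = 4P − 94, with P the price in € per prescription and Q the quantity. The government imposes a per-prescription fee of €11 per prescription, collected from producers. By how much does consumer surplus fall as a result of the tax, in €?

Without the tax, 230.5 − 1.5P = 4P − 94 gives 5.5P = 324.5, so P* = €59 and Q* = 142.
With the tax collected from producers, supply shifts: Qs = 4(P − 11) − 94.
New equilibrium: consumers pay €67, producers receive €56, Q = 130. (Wedge: Pb − Ps = 11.)
ΔCS is the trapezoid between Q = 130 and Q = 142 of height €8: ½ · (142 + 130) · 8 = €1088.

Consumer surplus falls by €1088.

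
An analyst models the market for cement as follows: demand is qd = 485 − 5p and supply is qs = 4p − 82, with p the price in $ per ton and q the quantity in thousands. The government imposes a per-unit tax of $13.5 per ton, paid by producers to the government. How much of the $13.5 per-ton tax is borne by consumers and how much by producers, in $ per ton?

Consumers bear $6 per ton; producers bear $7.5 per ton.

Before the tax: set 485 − 5p = 4p − 82 → p* = $63, q* = 170.
With the tax collected from producers, supply shifts: qs = 4(p − 13.5) − 82.
Solving gives q = 140 with consumers paying $69 and producers receiving $55.5 (the $13.5 wedge).
Burden on consumers: $6; on producers: $7.5. (They sum to $13.5.)
The less price-elastic side of the market bears the larger share of a per-unit tax.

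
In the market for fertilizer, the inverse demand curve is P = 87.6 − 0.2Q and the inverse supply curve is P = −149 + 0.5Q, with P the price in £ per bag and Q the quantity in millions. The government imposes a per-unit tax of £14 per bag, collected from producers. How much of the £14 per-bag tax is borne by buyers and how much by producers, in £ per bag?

Buyers bear £4 per bag; producers bear £10 per bag.

Inverting to Q(P) form: Qd = 438 − 5P; Qs = 2P + 298.
Without the tax, 438 − 5P = 2P + 298 gives 7P = 140, so P* = £20 and Q* = 338.
With the tax collected from producers, supply shifts: Qs = 2(P − 14) + 298.
New equilibrium: buyers pay £24, producers receive £10, Q = 318. (Wedge: Pb − Ps = 14.)
Burden on buyers: £4; on producers: £10. (They sum to £14.)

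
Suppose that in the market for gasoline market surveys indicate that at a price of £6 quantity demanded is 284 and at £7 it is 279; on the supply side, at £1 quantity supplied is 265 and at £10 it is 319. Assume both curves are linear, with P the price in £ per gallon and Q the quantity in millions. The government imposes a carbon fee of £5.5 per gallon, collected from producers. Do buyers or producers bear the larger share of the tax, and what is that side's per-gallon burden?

Demand slope: (279 − 284)/(7 − 6) = -5, so Qd = 314 − 5P.
Supply slope: (319 − 265)/(10 − 1) = 6, so Qs = 6P + 259.
Before the tax: set 314 − 5P = 6P + 259 → P* = £5, Q* = 289.
With the tax collected from producers, supply shifts: Qs = 6(P − 5.5) + 259.
Solving gives Q = 274 with buyers paying £8 and producers receiving £2.5 (the £5.5 wedge).
Per-gallon burden: buyers £3, producers £2.5.
Buyers take the larger share because demand is less price-elastic here (demand slope 5 vs supply slope 6).

Buyers bear the larger share: £3 per gallon.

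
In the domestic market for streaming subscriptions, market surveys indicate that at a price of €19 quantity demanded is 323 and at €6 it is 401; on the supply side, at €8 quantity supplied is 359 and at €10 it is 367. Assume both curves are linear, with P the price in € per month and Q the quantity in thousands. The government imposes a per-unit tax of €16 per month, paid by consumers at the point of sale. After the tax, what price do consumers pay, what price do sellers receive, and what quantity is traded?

Demand slope: (401 − 323)/(6 − 19) = -6, so Qd = 437 − 6P.
Supply slope: (367 − 359)/(10 − 8) = 4, so Qs = 4P + 327.
Without the tax, 437 − 6P = 4P + 327 gives 10P = 110, so P* = €11 and Q* = 371.
With the tax collected from consumers, demand (in seller-price terms) shifts: Qd = 437 − 6(P + 16).
Solving gives Q = 332.6 with consumers paying €17.4 and sellers receiving €1.4 (the €16 wedge).
The less price-elastic side of the market bears the larger share of a per-unit tax.

Consumers pay €17.4; sellers receive €1.4; quantity = 332.6.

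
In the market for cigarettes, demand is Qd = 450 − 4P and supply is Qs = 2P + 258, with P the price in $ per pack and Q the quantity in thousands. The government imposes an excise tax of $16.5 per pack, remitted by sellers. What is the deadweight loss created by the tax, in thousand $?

Without the tax, 450 − 4P = 2P + 258 gives 6P = 192, so P* = $32 and Q* = 322.
With the tax collected from sellers, supply shifts: Qs = 2(P − 16.5) + 258.
New equilibrium: buyers pay $37.5, sellers receive $21, Q = 300. (Wedge: Pb − Ps = 16.5.)
Quantity falls by |ΔQ| = |322 − 300| = 22.
DWL = ½ · t · |ΔQ| = ½ · 16.5 · 22 = $181.5.

Deadweight loss = $181.5 thousand.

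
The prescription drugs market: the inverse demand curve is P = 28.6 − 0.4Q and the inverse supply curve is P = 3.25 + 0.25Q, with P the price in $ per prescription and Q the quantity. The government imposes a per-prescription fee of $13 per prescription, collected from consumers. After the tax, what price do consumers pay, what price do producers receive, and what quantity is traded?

Rewrite in direct form: Qd = 71.5 − 2.5P and Qs = 4P − 13.
Before the tax: set 71.5 − 2.5P = 4P − 13 → P* = $13, Q* = 39.
With the tax collected from consumers, demand (in seller-price terms) shifts: Qd = 71.5 − 2.5(P + 13).
New equilibrium: consumers pay $21, producers receive $8, Q = 19. (Wedge: Pb − Ps = 13.)

Consumers pay $21; producers receive $8; quantity = 19.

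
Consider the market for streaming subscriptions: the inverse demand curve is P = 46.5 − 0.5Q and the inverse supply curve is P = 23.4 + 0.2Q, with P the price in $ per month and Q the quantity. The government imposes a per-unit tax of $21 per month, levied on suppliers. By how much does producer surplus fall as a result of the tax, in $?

Producer surplus falls by $108.

Inverting to Q(P) form: Qd = 93 − 2P; Qs = 5P − 117.
Without the tax, 93 − 2P = 5P − 117 gives 7P = 210, so P* = $30 and Q* = 33.
With the tax collected from suppliers, supply shifts: Qs = 5(P − 21) − 117.
Solving gives Q = 3 with consumers paying $45 and suppliers receiving $24 (the $21 wedge).
ΔPS is the trapezoid between Q = 3 and Q = 33 of height $6: ½ · (33 + 3) · 6 = $108.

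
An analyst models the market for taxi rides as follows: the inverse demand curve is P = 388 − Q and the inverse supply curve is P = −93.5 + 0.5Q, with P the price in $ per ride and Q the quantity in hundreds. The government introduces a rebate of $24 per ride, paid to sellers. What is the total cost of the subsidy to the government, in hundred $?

Government outlay = $8088 hundred.

Rewrite in direct form: Qd = 388 − P and Qs = 2P + 187.
Without the subsidy, 388 − P = 2P + 187 gives 3P = 201, so P* = $67 and Q* = 321.
With a per-unit subsidy paid to sellers, each receives P + 24 per unit sold, so supply becomes Qs = 2(P + 24) + 187.
New equilibrium: consumers pay $51, sellers receive $75, Q = 337. (Wedge: Pb − Ps = −24.)
Outlay = t · Q = 24 · 337 = $8088.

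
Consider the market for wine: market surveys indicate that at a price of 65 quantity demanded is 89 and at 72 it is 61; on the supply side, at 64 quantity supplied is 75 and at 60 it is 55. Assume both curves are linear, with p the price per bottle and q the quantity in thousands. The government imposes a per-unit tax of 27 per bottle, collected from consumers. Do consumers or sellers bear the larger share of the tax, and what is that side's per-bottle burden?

Consumers bear the larger share: 15 per bottle.

Demand slope: (61 − 89)/(72 − 65) = -4, so qd = 349 − 4p.
Supply slope: (55 − 75)/(60 − 64) = 5, so qs = 5p − 245.
Without the tax, 349 − 4p = 5p − 245 gives 9p = 594, so p* = 66 and q* = 85.
With the tax collected from consumers, demand (in seller-price terms) shifts: qd = 349 − 4(p + 27).
Solving gives q = 25 with consumers paying 81 and sellers receiving 54 (the 27 wedge).
Per-bottle burden: consumers 15, sellers 12.
Consumers take the larger share because demand is less price-elastic here (demand slope 4 vs supply slope 5).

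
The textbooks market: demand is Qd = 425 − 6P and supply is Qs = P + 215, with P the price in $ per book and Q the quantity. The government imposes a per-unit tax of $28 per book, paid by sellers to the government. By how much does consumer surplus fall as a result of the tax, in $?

Consumer surplus falls by $932.

Before the tax: set 425 − 6P = P + 215 → P* = $30, Q* = 245.
With the tax collected from sellers, supply shifts: Qs = (P − 28) + 215.
New equilibrium: buyers pay $34, sellers receive $6, Q = 221. (Wedge: Pb − Ps = 28.)
ΔCS is the trapezoid between Q = 221 and Q = 245 of height $4: ½ · (245 + 221) · 4 = $932.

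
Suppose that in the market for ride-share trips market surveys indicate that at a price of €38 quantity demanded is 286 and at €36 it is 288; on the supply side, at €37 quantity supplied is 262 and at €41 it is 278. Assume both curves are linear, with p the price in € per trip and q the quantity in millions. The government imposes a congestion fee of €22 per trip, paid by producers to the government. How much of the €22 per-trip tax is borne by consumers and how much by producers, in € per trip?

Consumers bear €17.6 per trip; producers bear €4.4 per trip.

Demand slope: (288 − 286)/(36 − 38) = -1, so qd = 324 − p.
Supply slope: (278 − 262)/(41 − 37) = 4, so qs = 4p + 114.
Without the tax, 324 − p = 4p + 114 gives 5p = 210, so p* = €42 and q* = 282.
With the tax collected from producers, supply shifts: qs = 4(p − 22) + 114.
New equilibrium: consumers pay €59.6, producers receive €37.6, q = 264.4. (Wedge: pb − ps = 22.)
Burden on consumers: €17.6; on producers: €4.4. (They sum to €22.)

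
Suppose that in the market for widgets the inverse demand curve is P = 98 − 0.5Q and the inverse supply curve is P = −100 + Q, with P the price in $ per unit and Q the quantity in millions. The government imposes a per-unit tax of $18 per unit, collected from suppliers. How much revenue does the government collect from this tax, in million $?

Inverting to Q(P) form: Qd = 196 − 2P; Qs = P + 100.
Without the tax, 196 − 2P = P + 100 gives 3P = 96, so P* = $32 and Q* = 132.
With the tax collected from suppliers, supply shifts: Qs = (P − 18) + 100.
Solving gives Q = 120 with buyers paying $38 and suppliers receiving $20 (the $18 wedge).
Revenue = t · Q = 18 · 120 = $2160.

Tax revenue = $2160 million.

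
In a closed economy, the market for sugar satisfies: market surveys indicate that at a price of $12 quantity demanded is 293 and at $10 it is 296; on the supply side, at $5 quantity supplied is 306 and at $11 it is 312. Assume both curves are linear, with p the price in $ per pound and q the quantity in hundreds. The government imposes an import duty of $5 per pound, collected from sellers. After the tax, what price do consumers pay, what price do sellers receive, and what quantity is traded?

Demand slope: (296 − 293)/(10 − 12) = -1.5, so qd = 311 − 1.5p.
Supply slope: (312 − 306)/(11 − 5) = 1, so qs = p + 301.
Without the tax, 311 − 1.5p = p + 301 gives 2.5p = 10, so p* = $4 and q* = 305.
With the tax collected from sellers, supply shifts: qs = (p − 5) + 301.
Solving gives q = 302 with consumers paying $6 and sellers receiving $1 (the $5 wedge).
The less price-elastic side of the market bears the larger share of a per-unit tax.

Consumers pay $6; sellers receive $1; quantity = 302.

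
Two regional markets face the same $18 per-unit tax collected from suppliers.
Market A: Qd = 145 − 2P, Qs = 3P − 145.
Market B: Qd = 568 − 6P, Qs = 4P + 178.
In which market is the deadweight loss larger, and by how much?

Market A: pre-tax P* = $58, Q* = 29; post-tax Q = 7.4; deadweight loss = $194.4.
Market B: pre-tax P* = $39, Q* = 334; post-tax Q = 290.8; deadweight loss = $388.8.
Difference: $194.4 vs $388.8 → market B is larger by $194.4.

Market B, by $194.4.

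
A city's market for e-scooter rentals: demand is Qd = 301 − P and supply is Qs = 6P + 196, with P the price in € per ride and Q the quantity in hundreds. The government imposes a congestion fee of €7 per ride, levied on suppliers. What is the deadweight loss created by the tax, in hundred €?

Without the tax, 301 − P = 6P + 196 gives 7P = 105, so P* = €15 and Q* = 286.
With the tax collected from suppliers, supply shifts: Qs = 6(P − 7) + 196.
New equilibrium: buyers pay €21, suppliers receive €14, Q = 280. (Wedge: Pb − Ps = 7.)
Quantity falls by |ΔQ| = |286 − 280| = 6.
DWL = ½ · t · |ΔQ| = ½ · 7 · 6 = €21.

Deadweight loss = €21 hundred.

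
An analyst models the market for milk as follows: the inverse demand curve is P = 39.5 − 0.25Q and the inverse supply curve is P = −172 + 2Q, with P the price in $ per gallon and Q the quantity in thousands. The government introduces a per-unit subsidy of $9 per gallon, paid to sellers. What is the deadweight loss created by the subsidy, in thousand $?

Inverting to Q(P) form: Qd = 158 − 4P; Qs = 0.5P + 86.
Without the subsidy, 158 − 4P = 0.5P + 86 gives 4.5P = 72, so P* = $16 and Q* = 94.
With a per-unit subsidy paid to sellers, each receives P + 9 per unit sold, so supply becomes Qs = 0.5(P + 9) + 86.
New equilibrium: buyers pay $15, sellers receive $24, Q = 98. (Wedge: Pb − Ps = −9.)
Quantity rises by |ΔQ| = |94 − 98| = 4.
DWL = ½ · t · |ΔQ| = ½ · 9 · 4 = $18.

Deadweight loss = $18 thousand.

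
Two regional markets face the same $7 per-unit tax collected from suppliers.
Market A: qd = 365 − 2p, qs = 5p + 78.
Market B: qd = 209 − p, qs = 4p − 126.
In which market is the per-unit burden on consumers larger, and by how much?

Market B, by $0.6.

Market A: pre-tax p* = $41, q* = 283; post-tax q = 273; per-unit burden on consumers = $5.
Market B: pre-tax p* = $67, q* = 142; post-tax q = 136.4; per-unit burden on consumers = $5.6.
Difference: $5 vs $5.6 → market B is larger by $0.6.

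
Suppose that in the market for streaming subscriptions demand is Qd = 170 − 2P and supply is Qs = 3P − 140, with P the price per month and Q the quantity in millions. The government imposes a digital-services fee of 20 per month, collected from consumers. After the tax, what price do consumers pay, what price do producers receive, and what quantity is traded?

Without the tax, 170 − 2P = 3P − 140 gives 5P = 310, so P* = 62 and Q* = 46.
With the tax collected from consumers, demand (in seller-price terms) shifts: Qd = 170 − 2(P + 20).
Solving gives Q = 22 with consumers paying 74 and producers receiving 54 (the 20 wedge).

Consumers pay 74; producers receive 54; quantity = 22.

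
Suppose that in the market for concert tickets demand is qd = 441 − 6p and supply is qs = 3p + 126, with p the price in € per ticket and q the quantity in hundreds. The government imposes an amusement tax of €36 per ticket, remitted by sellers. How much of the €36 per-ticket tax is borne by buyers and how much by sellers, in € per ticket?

Without the tax, 441 − 6p = 3p + 126 gives 9p = 315, so p* = €35 and q* = 231.
With the tax collected from sellers, supply shifts: qs = 3(p − 36) + 126.
Solving gives q = 159 with buyers paying €47 and sellers receiving €11 (the €36 wedge).
Burden on buyers: €12; on sellers: €24. (They sum to €36.)
The less price-elastic side of the market bears the larger share of a per-unit tax.

Buyers bear €12 per ticket; sellers bear €24 per ticket.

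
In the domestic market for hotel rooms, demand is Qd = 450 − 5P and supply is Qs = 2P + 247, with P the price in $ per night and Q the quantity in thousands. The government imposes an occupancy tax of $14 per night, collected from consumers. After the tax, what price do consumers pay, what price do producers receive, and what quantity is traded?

Consumers pay $33; producers receive $19; quantity = 285.

Before the tax: set 450 − 5P = 2P + 247 → P* = $29, Q* = 305.
With the tax collected from consumers, demand (in seller-price terms) shifts: Qd = 450 − 5(P + 14).
Solving gives Q = 285 with consumers paying $33 and producers receiving $19 (the $14 wedge).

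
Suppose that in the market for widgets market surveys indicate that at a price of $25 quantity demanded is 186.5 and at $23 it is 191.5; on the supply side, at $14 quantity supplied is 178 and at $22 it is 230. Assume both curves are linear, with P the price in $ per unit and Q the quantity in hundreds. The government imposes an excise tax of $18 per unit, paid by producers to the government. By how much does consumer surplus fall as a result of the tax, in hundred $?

Consumer surplus falls by $2440.75 hundred.

Demand slope: (191.5 − 186.5)/(23 − 25) = -2.5, so Qd = 249 − 2.5P.
Supply slope: (230 − 178)/(22 − 14) = 6.5, so Qs = 6.5P + 87.
Without the tax, 249 − 2.5P = 6.5P + 87 gives 9P = 162, so P* = $18 and Q* = 204.
With the tax collected from producers, supply shifts: Qs = 6.5(P − 18) + 87.
New equilibrium: consumers pay $31, producers receive $13, Q = 171.5. (Wedge: Pb − Ps = 18.)
ΔCS is the trapezoid between Q = 171.5 and Q = 204 of height $13: ½ · (204 + 171.5) · 13 = $2440.75.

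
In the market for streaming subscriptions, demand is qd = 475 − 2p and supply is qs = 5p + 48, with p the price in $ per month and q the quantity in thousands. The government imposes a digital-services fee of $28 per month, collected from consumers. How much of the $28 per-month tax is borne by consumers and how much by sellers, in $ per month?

Before the tax: set 475 − 2p = 5p + 48 → p* = $61, q* = 353.
With the tax collected from consumers, demand (in seller-price terms) shifts: qd = 475 − 2(p + 28).
New equilibrium: consumers pay $81, sellers receive $53, q = 313. (Wedge: pb − ps = 28.)
Burden on consumers: $20; on sellers: $8. (They sum to $28.)

Consumers bear $20 per month; sellers bear $8 per month.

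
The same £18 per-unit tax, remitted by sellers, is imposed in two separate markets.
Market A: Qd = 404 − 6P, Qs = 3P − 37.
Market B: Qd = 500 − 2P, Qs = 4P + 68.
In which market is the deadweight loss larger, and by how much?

Market A, by £108.

Market A: pre-tax P* = £49, Q* = 110; post-tax Q = 74; deadweight loss = £324.
Market B: pre-tax P* = £72, Q* = 356; post-tax Q = 332; deadweight loss = £216.
Difference: £324 vs £216 → market A is larger by £108.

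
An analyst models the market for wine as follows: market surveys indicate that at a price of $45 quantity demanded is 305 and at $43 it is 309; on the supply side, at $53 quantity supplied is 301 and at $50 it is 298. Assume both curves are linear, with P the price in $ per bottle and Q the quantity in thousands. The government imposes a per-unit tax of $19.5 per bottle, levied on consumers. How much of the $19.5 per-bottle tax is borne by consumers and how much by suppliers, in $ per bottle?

Demand slope: (309 − 305)/(43 − 45) = -2, so Qd = 395 − 2P.
Supply slope: (298 − 301)/(50 − 53) = 1, so Qs = P + 248.
Before the tax: set 395 − 2P = P + 248 → P* = $49, Q* = 297.
With the tax collected from consumers, demand (in seller-price terms) shifts: Qd = 395 − 2(P + 19.5).
Solving gives Q = 284 with consumers paying $55.5 and suppliers receiving $36 (the $19.5 wedge).
Burden on consumers: $6.5; on suppliers: $13. (They sum to $19.5.)
The less price-elastic side of the market bears the larger share of a per-unit tax.

Consumers bear $6.5 per bottle; suppliers bear $13 per bottle.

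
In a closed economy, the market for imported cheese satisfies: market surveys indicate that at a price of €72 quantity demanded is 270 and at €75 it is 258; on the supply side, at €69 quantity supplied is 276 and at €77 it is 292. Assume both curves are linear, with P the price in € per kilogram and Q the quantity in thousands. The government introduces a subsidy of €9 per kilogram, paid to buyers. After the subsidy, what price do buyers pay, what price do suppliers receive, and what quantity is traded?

Demand slope: (258 − 270)/(75 − 72) = -4, so Qd = 558 − 4P.
Supply slope: (292 − 276)/(77 − 69) = 2, so Qs = 2P + 138.
Without the subsidy, 558 − 4P = 2P + 138 gives 6P = 420, so P* = €70 and Q* = 278.
With a per-unit subsidy paid to buyers, each effectively pays P − 9, so demand becomes Qd = 558 − 4(P − 9).
Solving gives Q = 290 with buyers paying €67 and suppliers receiving €76 (the €9 wedge).

Buyers pay €67; suppliers receive €76; quantity = 290.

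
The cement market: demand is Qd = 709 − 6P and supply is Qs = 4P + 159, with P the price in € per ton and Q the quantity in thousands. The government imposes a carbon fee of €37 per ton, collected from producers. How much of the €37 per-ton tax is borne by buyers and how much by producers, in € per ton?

Buyers bear €14.8 per ton; producers bear €22.2 per ton.

Before the tax: set 709 − 6P = 4P + 159 → P* = €55, Q* = 379.
With the tax collected from producers, supply shifts: Qs = 4(P − 37) + 159.
Solving gives Q = 290.2 with buyers paying €69.8 and producers receiving €32.8 (the €37 wedge).
Burden on buyers: €14.8; on producers: €22.2. (They sum to €37.)
The less price-elastic side of the market bears the larger share of a per-unit tax.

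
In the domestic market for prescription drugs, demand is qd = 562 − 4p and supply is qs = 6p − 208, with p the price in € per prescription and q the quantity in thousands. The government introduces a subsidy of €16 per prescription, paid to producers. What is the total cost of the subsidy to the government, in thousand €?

Government outlay = €4678.4 thousand.

Without the subsidy, 562 − 4p = 6p − 208 gives 10p = 770, so p* = €77 and q* = 254.
With a per-unit subsidy paid to producers, each receives p + 16 per unit sold, so supply becomes qs = 6(p + 16) − 208.
New equilibrium: buyers pay €67.4, producers receive €83.4, q = 292.4. (Wedge: pb − ps = −16.)
Outlay = t · Q = 16 · 292.4 = €4678.4.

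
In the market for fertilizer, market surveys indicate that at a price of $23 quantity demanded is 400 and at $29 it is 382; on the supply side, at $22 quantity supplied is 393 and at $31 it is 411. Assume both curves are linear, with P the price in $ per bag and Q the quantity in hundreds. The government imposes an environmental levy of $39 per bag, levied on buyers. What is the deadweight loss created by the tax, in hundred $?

Demand slope: (382 − 400)/(29 − 23) = -3, so Qd = 469 − 3P.
Supply slope: (411 − 393)/(31 − 22) = 2, so Qs = 2P + 349.
Before the tax: set 469 − 3P = 2P + 349 → P* = $24, Q* = 397.
With the tax collected from buyers, demand (in seller-price terms) shifts: Qd = 469 − 3(P + 39).
Solving gives Q = 350.2 with buyers paying $39.6 and suppliers receiving $0.6 (the $39 wedge).
Quantity falls by |ΔQ| = |397 − 350.2| = 46.8.
DWL = ½ · t · |ΔQ| = ½ · 39 · 46.8 = $912.6.

Deadweight loss = $912.6 hundred.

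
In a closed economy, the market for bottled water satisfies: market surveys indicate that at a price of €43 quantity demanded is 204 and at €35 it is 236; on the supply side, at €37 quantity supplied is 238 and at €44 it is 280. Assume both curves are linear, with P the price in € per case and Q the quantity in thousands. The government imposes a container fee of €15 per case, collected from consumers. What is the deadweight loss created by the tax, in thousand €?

Deadweight loss = €270 thousand.

Demand slope: (236 − 204)/(35 − 43) = -4, so Qd = 376 − 4P.
Supply slope: (280 − 238)/(44 − 37) = 6, so Qs = 6P + 16.
Without the tax, 376 − 4P = 6P + 16 gives 10P = 360, so P* = €36 and Q* = 232.
With the tax collected from consumers, demand (in seller-price terms) shifts: Qd = 376 − 4(P + 15).
New equilibrium: consumers pay €45, sellers receive €30, Q = 196. (Wedge: Pb − Ps = 15.)
Quantity falls by |ΔQ| = |232 − 196| = 36.
DWL = ½ · t · |ΔQ| = ½ · 15 · 36 = €270.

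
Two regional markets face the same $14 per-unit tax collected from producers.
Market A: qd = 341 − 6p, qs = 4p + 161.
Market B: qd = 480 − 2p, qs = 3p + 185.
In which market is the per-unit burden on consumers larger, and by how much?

Market A: pre-tax p* = $18, q* = 233; post-tax q = 199.4; per-unit burden on consumers = $5.6.
Market B: pre-tax p* = $59, q* = 362; post-tax q = 345.2; per-unit burden on consumers = $8.4.
Difference: $5.6 vs $8.4 → market B is larger by $2.8.

Market B, by $2.8.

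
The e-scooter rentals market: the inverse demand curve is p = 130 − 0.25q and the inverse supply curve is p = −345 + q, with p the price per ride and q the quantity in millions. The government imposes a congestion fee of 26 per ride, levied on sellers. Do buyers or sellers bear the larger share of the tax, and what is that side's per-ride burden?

Sellers bear the larger share: 20.8 per ride.

Inverting to q(p) form: qd = 520 − 4p; qs = p + 345.
Before the tax: set 520 − 4p = p + 345 → p* = 35, q* = 380.
With the tax collected from sellers, supply shifts: qs = (p − 26) + 345.
New equilibrium: buyers pay 40.2, sellers receive 14.2, q = 359.2. (Wedge: pb − ps = 26.)
Per-ride burden: buyers 5.2, sellers 20.8.
Sellers take the larger share because supply is less price-elastic here (demand slope 4 vs supply slope 1).
The less price-elastic side of the market bears the larger share of a per-unit tax.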